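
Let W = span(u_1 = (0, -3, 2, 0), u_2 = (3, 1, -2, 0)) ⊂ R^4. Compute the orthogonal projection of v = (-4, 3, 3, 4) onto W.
proj_W(v) = (-648/133, 225/133, 138/133, 0)

Set up U = [u_1 | ... | u_2] ∈ R^(4×2). The projector onto W = col(U) is P = U (U^T U)^(-1) U^T.
Compute U^T U =
  [13, -7]
  [-7, 14],
and U^T v = (-3, -15).
Solve U^T U · c = U^T v for the coefficients: c = (-21/19, -216/133). The projection is proj_W(v) = U c.
Check: (v - proj_W(v)) · u_1 = 0  (should be 0).
Check: (v - proj_W(v)) · u_2 = 0  (should be 0).
Result: proj_W(v) = (-648/133, 225/133, 138/133, 0).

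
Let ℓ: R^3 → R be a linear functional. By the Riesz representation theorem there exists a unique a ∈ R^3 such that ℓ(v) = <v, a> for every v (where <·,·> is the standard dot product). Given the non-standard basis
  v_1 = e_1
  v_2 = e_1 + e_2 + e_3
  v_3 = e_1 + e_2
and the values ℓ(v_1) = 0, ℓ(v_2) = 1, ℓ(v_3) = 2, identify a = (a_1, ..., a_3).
a = (0, 2, -1)

Write a = (a_1, ..., a_3) in the standard basis. For each basis vector v_i, ℓ(v_i) = <v_i, a> is a linear equation in the a_j's. Collect the n equations into a matrix system V a = ℓ, where row i of V is v_i (expressed in the standard basis). Since V is invertible (lower-triangular with 1s on the diagonal, up to permutation), solve by back-substitution:
  V =
[[1, 0, 0],
 [1, 1, 1],
 [1, 1, 0]]
  V a = (0, 1, 2)
Solving gives a = (0, 2, -1).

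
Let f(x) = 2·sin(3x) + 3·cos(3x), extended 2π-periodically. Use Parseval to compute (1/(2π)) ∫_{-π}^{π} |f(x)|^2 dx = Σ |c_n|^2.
Σ |c_n|^2 = 13/2

Expand |f|^2 and use orthogonality of {sin(nx), cos(mx)} on [-π, π]:
  ∫_{-π}^{π} sin(nx)^2 dx = π, ∫ cos(mx)^2 dx = π, and cross terms integrate to 0.
So ∫_{-π}^{π} f(x)^2 dx = 2^2 · π + 3^2 · π = (4 + 9)π.
Divide by 2π: (4 + 9)/2 = 13/2.
By Parseval, this equals Σ |c_n|^2.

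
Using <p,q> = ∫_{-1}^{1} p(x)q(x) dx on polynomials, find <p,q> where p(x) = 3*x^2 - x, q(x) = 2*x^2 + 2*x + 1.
<p,q> = 46/15

Expand the product: p(x)·q(x) = 6*x^4 + 4*x^3 + x^2 - x.
∫_{-1}^{1} of each monomial x^k gives [2/(k+1) if k even, 0 if k odd]. Integrating term-by-term (or equivalently evaluating the antiderivative F(x) = 6*x^5/5 + x^4 + x^3/3 - x^2/2 at the endpoints):
  F(1) − F(−1) = 61/30 − (-31/30) = 46/15.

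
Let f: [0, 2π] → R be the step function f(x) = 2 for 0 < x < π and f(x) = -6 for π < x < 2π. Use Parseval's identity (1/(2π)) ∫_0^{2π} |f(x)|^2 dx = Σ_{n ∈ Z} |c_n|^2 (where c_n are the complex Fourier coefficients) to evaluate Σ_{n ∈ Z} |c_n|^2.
Σ |c_n|^2 = 20

Parseval equates the L^2 energy of f (normalised by 1/(2π)) with the ℓ^2 sum of its Fourier coefficients: (1/(2π)) ∫_0^{2π} |f|^2 = Σ |c_n|^2.
Compute the left side: (1/(2π)) [∫_0^π 2^2 dx + ∫_π^{2π} (-6)^2 dx] = (1/(2π)) · (4π + 36π) = (4 + 36)/2 = 20.
So Σ_{n ∈ Z} |c_n|^2 = 20.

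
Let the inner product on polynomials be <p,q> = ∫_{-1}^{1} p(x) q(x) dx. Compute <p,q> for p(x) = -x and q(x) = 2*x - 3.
<p,q> = -4/3

Expand the product: p(x)·q(x) = -2*x^2 + 3*x.
∫_{-1}^{1} of each monomial x^k gives [2/(k+1) if k even, 0 if k odd]. Integrating term-by-term (or equivalently evaluating the antiderivative F(x) = -2*x^3/3 + 3*x^2/2 at the endpoints):
  F(1) − F(−1) = 5/6 − (13/6) = -4/3.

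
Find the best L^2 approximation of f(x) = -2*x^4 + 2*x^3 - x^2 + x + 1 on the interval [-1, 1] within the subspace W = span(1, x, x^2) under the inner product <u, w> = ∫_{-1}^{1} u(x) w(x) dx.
g(x) = -19*x^2/7 + 11*x/5 + 41/35

The best approximation g ∈ W is the orthogonal projection of f onto W. Writing g = a_0 + a_1 x + a_2 x^2, the coefficients solve the normal equations G · a = b where
  G_{ij} = <φ_i, φ_j> and b_i = <f, φ_i>, with φ_0 = 1, φ_1 = x, φ_2 = x^2.
G =
  [2, 0, 2/3]
  [0, 2/3, 0]
  [2/3, 0, 2/5],
b = (8/15, 22/15, -32/105).
Solving gives a_0 = 41/35, a_1 = 11/5, a_2 = -19/7, so
  g(x) = -19*x^2/7 + 11*x/5 + 41/35.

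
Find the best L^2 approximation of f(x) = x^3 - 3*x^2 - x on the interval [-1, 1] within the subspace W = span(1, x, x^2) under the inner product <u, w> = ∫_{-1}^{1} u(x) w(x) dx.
g(x) = -3*x^2 - 2*x/5

The best approximation g ∈ W is the orthogonal projection of f onto W. Writing g = a_0 + a_1 x + a_2 x^2, the coefficients solve the normal equations G · a = b where
  G_{ij} = <φ_i, φ_j> and b_i = <f, φ_i>, with φ_0 = 1, φ_1 = x, φ_2 = x^2.
G =
  [2, 0, 2/3]
  [0, 2/3, 0]
  [2/3, 0, 2/5],
b = (-2, -4/15, -6/5).
Solving gives a_0 = 0, a_1 = -2/5, a_2 = -3, so
  g(x) = -3*x^2 - 2*x/5.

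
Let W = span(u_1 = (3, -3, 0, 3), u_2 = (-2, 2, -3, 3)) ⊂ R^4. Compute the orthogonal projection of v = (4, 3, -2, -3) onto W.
proj_W(v) = (-23/77, 23/77, 51/77, -108/77)

Set up U = [u_1 | ... | u_2] ∈ R^(4×2). The projector onto W = col(U) is P = U (U^T U)^(-1) U^T.
Compute U^T U =
  [27, -3]
  [-3, 26],
and U^T v = (-6, -5).
Solve U^T U · c = U^T v for the coefficients: c = (-19/77, -17/77). The projection is proj_W(v) = U c.
Check: (v - proj_W(v)) · u_1 = 0  (should be 0).
Check: (v - proj_W(v)) · u_2 = 0  (should be 0).
Result: proj_W(v) = (-23/77, 23/77, 51/77, -108/77).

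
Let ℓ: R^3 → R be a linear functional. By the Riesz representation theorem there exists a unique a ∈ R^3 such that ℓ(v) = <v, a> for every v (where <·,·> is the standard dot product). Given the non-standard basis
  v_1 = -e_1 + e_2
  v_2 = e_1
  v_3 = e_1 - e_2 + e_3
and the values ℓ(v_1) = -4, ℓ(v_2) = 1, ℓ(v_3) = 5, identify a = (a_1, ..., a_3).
a = (1, -3, 1)

Write a = (a_1, ..., a_3) in the standard basis. For each basis vector v_i, ℓ(v_i) = <v_i, a> is a linear equation in the a_j's. Collect the n equations into a matrix system V a = ℓ, where row i of V is v_i (expressed in the standard basis). Since V is invertible (lower-triangular with 1s on the diagonal, up to permutation), solve by back-substitution:
  V =
[[-1, 1, 0],
 [1, 0, 0],
 [1, -1, 1]]
  V a = (-4, 1, 5)
Solving gives a = (1, -3, 1).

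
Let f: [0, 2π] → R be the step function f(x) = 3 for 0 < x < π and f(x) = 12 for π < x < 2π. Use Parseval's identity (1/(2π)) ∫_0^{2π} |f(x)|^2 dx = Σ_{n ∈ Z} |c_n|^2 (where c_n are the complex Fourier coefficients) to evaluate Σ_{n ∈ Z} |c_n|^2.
Σ |c_n|^2 = 153/2

Parseval equates the L^2 energy of f (normalised by 1/(2π)) with the ℓ^2 sum of its Fourier coefficients: (1/(2π)) ∫_0^{2π} |f|^2 = Σ |c_n|^2.
Compute the left side: (1/(2π)) [∫_0^π 3^2 dx + ∫_π^{2π} 12^2 dx] = (1/(2π)) · (9π + 144π) = (9 + 144)/2 = 153/2.
So Σ_{n ∈ Z} |c_n|^2 = 153/2.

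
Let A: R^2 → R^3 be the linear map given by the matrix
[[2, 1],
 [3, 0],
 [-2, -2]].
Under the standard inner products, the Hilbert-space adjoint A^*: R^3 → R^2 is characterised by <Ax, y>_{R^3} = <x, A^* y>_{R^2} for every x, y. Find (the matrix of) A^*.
A^* = A^T =
[[2, 3, -2],
 [1, 0, -2]]

For real matrices with standard dot products, the defining identity <Ax, y> = <x, A^* y> gives (Ax)^T y = x^T (A^*) y, i.e. x^T A^T y = x^T (A^*) y. Since this holds for all x, y, we must have A^* = A^T. Therefore
A^* =
[[2, 3, -2],
 [1, 0, -2]].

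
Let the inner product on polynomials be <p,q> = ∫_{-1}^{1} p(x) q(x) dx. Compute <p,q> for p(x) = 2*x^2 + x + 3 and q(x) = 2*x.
<p,q> = 4/3

Expand the product: p(x)·q(x) = 4*x^3 + 2*x^2 + 6*x.
∫_{-1}^{1} of each monomial x^k gives [2/(k+1) if k even, 0 if k odd]. Integrating term-by-term (or equivalently evaluating the antiderivative F(x) = x^4 + 2*x^3/3 + 3*x^2 at the endpoints):
  F(1) − F(−1) = 14/3 − (10/3) = 4/3.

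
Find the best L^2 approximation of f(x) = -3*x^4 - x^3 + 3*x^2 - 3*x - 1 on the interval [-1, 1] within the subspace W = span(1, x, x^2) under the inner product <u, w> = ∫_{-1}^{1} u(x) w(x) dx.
g(x) = 3*x^2/7 - 18*x/5 - 26/35

The best approximation g ∈ W is the orthogonal projection of f onto W. Writing g = a_0 + a_1 x + a_2 x^2, the coefficients solve the normal equations G · a = b where
  G_{ij} = <φ_i, φ_j> and b_i = <f, φ_i>, with φ_0 = 1, φ_1 = x, φ_2 = x^2.
G =
  [2, 0, 2/3]
  [0, 2/3, 0]
  [2/3, 0, 2/5],
b = (-6/5, -12/5, -34/105).
Solving gives a_0 = -26/35, a_1 = -18/5, a_2 = 3/7, so
  g(x) = 3*x^2/7 - 18*x/5 - 26/35.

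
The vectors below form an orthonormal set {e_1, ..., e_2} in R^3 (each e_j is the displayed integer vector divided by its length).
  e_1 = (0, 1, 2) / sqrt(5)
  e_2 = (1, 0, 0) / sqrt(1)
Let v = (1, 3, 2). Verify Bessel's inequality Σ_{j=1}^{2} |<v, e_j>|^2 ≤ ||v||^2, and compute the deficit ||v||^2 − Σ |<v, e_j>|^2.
Σ |<v, e_j>|^2 = 54/5; ||v||^2 = 14; deficit = 16/5

Write each e_j = u_j / sqrt(<u_j, u_j>) where u_j is the displayed integer vector. Then <v, e_j> = <v, u_j> / sqrt(<u_j, u_j>), so |<v, e_j>|^2 = <v, u_j>^2 / <u_j, u_j>.
Coefficients: <v, e_1> = 7/sqrt(5), <v, e_2> = 1/sqrt(1).
Square and sum: Σ |<v, e_j>|^2 = 54/5.
Compute ||v||^2 = v·v = 14.
Deficit = 14 − 54/5 = 16/5 ≥ 0, confirming Bessel's inequality. (The deficit equals ||v − Σ <v,e_j> e_j||^2, the squared distance from v to span{e_j}.)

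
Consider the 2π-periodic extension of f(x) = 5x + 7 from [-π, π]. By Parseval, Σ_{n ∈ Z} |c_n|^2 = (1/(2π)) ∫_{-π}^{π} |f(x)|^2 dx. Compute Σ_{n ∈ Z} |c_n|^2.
Σ |c_n|^2 = 25π^2/3 + 49

Expand and integrate term by term over [-π, π]:
  ∫ (5x)^2 dx = 25·(2π^3/3); ∫ 2·5·(7)·x dx = 0 (odd integrand); ∫ 7^2 dx = 49·2π.
So (1/(2π)) ∫_{-π}^{π} (5x + 7)^2 dx = 25π^2/3 + 49 = 25π^2/3 + 49.
Parseval ⇒ Σ |c_n|^2 = 25π^2/3 + 49.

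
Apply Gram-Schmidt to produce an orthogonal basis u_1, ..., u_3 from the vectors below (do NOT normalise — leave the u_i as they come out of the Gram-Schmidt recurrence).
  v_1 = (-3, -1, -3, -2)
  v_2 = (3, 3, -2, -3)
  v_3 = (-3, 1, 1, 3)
Orthogonal basis:
  u_1 = (-3, -1, -3, -2)
  u_2 = (3, 3, -2, -3)
  u_3 = (-1059/713, 1855/713, -162/713, 904/713)

Apply the Gram-Schmidt recurrence
  u_1 = v_1
  u_i = v_i − Σ_{j<i} ((v_i · u_j) / (u_j · u_j)) · u_j.

Step by step this gives:
  u_1 = (-3, -1, -3, -2)
  u_2 = (3, 3, -2, -3)
  u_3 = (-1059/713, 1855/713, -162/713, 904/713)

Orthogonality check:
  u_2 · u_1 = 0 (should be 0)
  u_3 · u_1 = 0 (should be 0)
  u_3 · u_2 = 0 (should be 0)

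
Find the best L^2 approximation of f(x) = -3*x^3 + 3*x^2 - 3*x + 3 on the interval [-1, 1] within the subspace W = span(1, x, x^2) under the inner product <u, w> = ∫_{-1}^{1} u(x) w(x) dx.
g(x) = 3*x^2 - 24*x/5 + 3

The best approximation g ∈ W is the orthogonal projection of f onto W. Writing g = a_0 + a_1 x + a_2 x^2, the coefficients solve the normal equations G · a = b where
  G_{ij} = <φ_i, φ_j> and b_i = <f, φ_i>, with φ_0 = 1, φ_1 = x, φ_2 = x^2.
G =
  [2, 0, 2/3]
  [0, 2/3, 0]
  [2/3, 0, 2/5],
b = (8, -16/5, 16/5).
Solving gives a_0 = 3, a_1 = -24/5, a_2 = 3, so
  g(x) = 3*x^2 - 24*x/5 + 3.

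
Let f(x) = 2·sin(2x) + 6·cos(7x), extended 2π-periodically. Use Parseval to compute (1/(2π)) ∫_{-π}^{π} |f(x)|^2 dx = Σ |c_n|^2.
Σ |c_n|^2 = 20

Expand |f|^2 and use orthogonality of {sin(nx), cos(mx)} on [-π, π]:
  ∫_{-π}^{π} sin(nx)^2 dx = π, ∫ cos(mx)^2 dx = π, and cross terms integrate to 0.
So ∫_{-π}^{π} f(x)^2 dx = 2^2 · π + 6^2 · π = (4 + 36)π.
Divide by 2π: (4 + 36)/2 = 20.
By Parseval, this equals Σ |c_n|^2.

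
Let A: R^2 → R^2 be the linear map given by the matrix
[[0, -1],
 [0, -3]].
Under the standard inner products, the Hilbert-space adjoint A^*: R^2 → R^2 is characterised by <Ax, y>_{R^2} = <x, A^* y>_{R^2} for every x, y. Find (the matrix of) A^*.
A^* = A^T =
[[0, 0],
 [-1, -3]]

For real matrices with standard dot products, the defining identity <Ax, y> = <x, A^* y> gives (Ax)^T y = x^T (A^*) y, i.e. x^T A^T y = x^T (A^*) y. Since this holds for all x, y, we must have A^* = A^T. Therefore
A^* =
[[0, 0],
 [-1, -3]].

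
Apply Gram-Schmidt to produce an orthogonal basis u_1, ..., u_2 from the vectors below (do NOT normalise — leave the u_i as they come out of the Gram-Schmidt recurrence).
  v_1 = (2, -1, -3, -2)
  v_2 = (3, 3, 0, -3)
Orthogonal basis:
  u_1 = (2, -1, -3, -2)
  u_2 = (2, 7/2, 3/2, -2)

Apply the Gram-Schmidt recurrence
  u_1 = v_1
  u_i = v_i − Σ_{j<i} ((v_i · u_j) / (u_j · u_j)) · u_j.

Step by step this gives:
  u_1 = (2, -1, -3, -2)
  u_2 = (2, 7/2, 3/2, -2)

Orthogonality check:
  u_2 · u_1 = 0 (should be 0)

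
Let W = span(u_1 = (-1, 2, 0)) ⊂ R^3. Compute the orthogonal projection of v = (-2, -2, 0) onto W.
proj_W(v) = (2/5, -4/5, 0)

Set up U = [u_1 | ... | u_1] ∈ R^(3×1). The projector onto W = col(U) is P = U (U^T U)^(-1) U^T.
Compute U^T U =
  [5],
and U^T v = (-2).
Solve U^T U · c = U^T v for the coefficients: c = (-2/5). The projection is proj_W(v) = U c.
Check: (v - proj_W(v)) · u_1 = 0  (should be 0).
Result: proj_W(v) = (2/5, -4/5, 0).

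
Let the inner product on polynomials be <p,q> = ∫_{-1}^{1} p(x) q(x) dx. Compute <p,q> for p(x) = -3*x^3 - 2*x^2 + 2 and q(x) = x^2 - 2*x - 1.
<p,q> = 4/15

Expand the product: p(x)·q(x) = -3*x^5 + 4*x^4 + 7*x^3 + 4*x^2 - 4*x - 2.
∫_{-1}^{1} of each monomial x^k gives [2/(k+1) if k even, 0 if k odd]. Integrating term-by-term (or equivalently evaluating the antiderivative F(x) = -x^6/2 + 4*x^5/5 + 7*x^4/4 + 4*x^3/3 - 2*x^2 - 2*x at the endpoints):
  F(1) − F(−1) = -37/60 − (-53/60) = 4/15.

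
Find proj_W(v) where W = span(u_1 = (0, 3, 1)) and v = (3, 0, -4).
proj_W(v) = (0, -6/5, -2/5)

Set up U = [u_1 | ... | u_1] ∈ R^(3×1). The projector onto W = col(U) is P = U (U^T U)^(-1) U^T.
Compute U^T U =
  [10],
and U^T v = (-4).
Solve U^T U · c = U^T v for the coefficients: c = (-2/5). The projection is proj_W(v) = U c.
Check: (v - proj_W(v)) · u_1 = 0  (should be 0).
Result: proj_W(v) = (0, -6/5, -2/5).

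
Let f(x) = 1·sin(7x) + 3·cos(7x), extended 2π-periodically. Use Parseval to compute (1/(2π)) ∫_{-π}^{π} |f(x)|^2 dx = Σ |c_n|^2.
Σ |c_n|^2 = 5

Expand |f|^2 and use orthogonality of {sin(nx), cos(mx)} on [-π, π]:
  ∫_{-π}^{π} sin(nx)^2 dx = π, ∫ cos(mx)^2 dx = π, and cross terms integrate to 0.
So ∫_{-π}^{π} f(x)^2 dx = 1^2 · π + 3^2 · π = (1 + 9)π.
Divide by 2π: (1 + 9)/2 = 5.
By Parseval, this equals Σ |c_n|^2.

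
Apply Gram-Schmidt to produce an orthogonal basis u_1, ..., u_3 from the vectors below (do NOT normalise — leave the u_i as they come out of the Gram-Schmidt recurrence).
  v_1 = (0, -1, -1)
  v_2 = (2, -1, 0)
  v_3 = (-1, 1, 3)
Orthogonal basis:
  u_1 = (0, -1, -1)
  u_2 = (2, -1/2, 1/2)
  u_3 = (-5/9, -10/9, 10/9)

Apply the Gram-Schmidt recurrence
  u_1 = v_1
  u_i = v_i − Σ_{j<i} ((v_i · u_j) / (u_j · u_j)) · u_j.

Step by step this gives:
  u_1 = (0, -1, -1)
  u_2 = (2, -1/2, 1/2)
  u_3 = (-5/9, -10/9, 10/9)

Orthogonality check:
  u_2 · u_1 = 0 (should be 0)
  u_3 · u_1 = 0 (should be 0)
  u_3 · u_2 = 0 (should be 0)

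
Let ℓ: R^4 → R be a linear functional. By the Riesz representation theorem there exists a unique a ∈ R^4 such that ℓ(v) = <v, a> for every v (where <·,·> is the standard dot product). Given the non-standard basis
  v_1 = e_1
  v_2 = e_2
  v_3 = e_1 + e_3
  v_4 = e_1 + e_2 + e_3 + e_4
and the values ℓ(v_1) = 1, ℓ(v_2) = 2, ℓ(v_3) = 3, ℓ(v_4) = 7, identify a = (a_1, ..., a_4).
a = (1, 2, 2, 2)

Write a = (a_1, ..., a_4) in the standard basis. For each basis vector v_i, ℓ(v_i) = <v_i, a> is a linear equation in the a_j's. Collect the n equations into a matrix system V a = ℓ, where row i of V is v_i (expressed in the standard basis). Since V is invertible (lower-triangular with 1s on the diagonal, up to permutation), solve by back-substitution:
  V =
[[1, 0, 0, 0],
 [0, 1, 0, 0],
 [1, 0, 1, 0],
 [1, 1, 1, 1]]
  V a = (1, 2, 3, 7)
Solving gives a = (1, 2, 2, 2).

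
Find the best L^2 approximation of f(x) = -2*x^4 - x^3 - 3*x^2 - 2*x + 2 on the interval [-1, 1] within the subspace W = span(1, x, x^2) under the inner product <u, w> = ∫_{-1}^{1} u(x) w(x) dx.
g(x) = -33*x^2/7 - 13*x/5 + 76/35

The best approximation g ∈ W is the orthogonal projection of f onto W. Writing g = a_0 + a_1 x + a_2 x^2, the coefficients solve the normal equations G · a = b where
  G_{ij} = <φ_i, φ_j> and b_i = <f, φ_i>, with φ_0 = 1, φ_1 = x, φ_2 = x^2.
G =
  [2, 0, 2/3]
  [0, 2/3, 0]
  [2/3, 0, 2/5],
b = (6/5, -26/15, -46/105).
Solving gives a_0 = 76/35, a_1 = -13/5, a_2 = -33/7, so
  g(x) = -33*x^2/7 - 13*x/5 + 76/35.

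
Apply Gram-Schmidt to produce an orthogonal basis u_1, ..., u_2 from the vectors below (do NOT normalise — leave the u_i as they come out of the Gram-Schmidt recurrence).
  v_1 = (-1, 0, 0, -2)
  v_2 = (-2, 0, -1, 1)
Orthogonal basis:
  u_1 = (-1, 0, 0, -2)
  u_2 = (-2, 0, -1, 1)

Apply the Gram-Schmidt recurrence
  u_1 = v_1
  u_i = v_i − Σ_{j<i} ((v_i · u_j) / (u_j · u_j)) · u_j.

Step by step this gives:
  u_1 = (-1, 0, 0, -2)
  u_2 = (-2, 0, -1, 1)

Orthogonality check:
  u_2 · u_1 = 0 (should be 0)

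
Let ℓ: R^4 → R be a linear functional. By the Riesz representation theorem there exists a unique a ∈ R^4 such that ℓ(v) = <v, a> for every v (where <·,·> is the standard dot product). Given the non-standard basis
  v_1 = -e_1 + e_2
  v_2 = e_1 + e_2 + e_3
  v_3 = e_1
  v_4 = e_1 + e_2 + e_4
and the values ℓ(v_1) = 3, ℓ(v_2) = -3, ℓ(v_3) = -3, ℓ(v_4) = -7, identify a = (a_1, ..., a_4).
a = (-3, 0, 0, -4)

Write a = (a_1, ..., a_4) in the standard basis. For each basis vector v_i, ℓ(v_i) = <v_i, a> is a linear equation in the a_j's. Collect the n equations into a matrix system V a = ℓ, where row i of V is v_i (expressed in the standard basis). Since V is invertible (lower-triangular with 1s on the diagonal, up to permutation), solve by back-substitution:
  V =
[[-1, 1, 0, 0],
 [1, 1, 1, 0],
 [1, 0, 0, 0],
 [1, 1, 0, 1]]
  V a = (3, -3, -3, -7)
Solving gives a = (-3, 0, 0, -4).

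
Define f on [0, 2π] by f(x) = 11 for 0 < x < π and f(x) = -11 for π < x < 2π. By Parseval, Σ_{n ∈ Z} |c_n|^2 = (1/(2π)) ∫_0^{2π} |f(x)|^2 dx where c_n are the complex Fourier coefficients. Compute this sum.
Σ |c_n|^2 = 121

Parseval equates the L^2 energy of f (normalised by 1/(2π)) with the ℓ^2 sum of its Fourier coefficients: (1/(2π)) ∫_0^{2π} |f|^2 = Σ |c_n|^2.
Compute the left side: (1/(2π)) [∫_0^π 11^2 dx + ∫_π^{2π} (-11)^2 dx] = (1/(2π)) · (121π + 121π) = (121 + 121)/2 = 121.
So Σ_{n ∈ Z} |c_n|^2 = 121.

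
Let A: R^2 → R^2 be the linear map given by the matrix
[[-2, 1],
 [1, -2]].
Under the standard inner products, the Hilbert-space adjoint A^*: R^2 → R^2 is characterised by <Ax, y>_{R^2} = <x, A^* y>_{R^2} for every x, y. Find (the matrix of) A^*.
A^* = A^T =
[[-2, 1],
 [1, -2]]

For real matrices with standard dot products, the defining identity <Ax, y> = <x, A^* y> gives (Ax)^T y = x^T (A^*) y, i.e. x^T A^T y = x^T (A^*) y. Since this holds for all x, y, we must have A^* = A^T. Therefore
A^* =
[[-2, 1],
 [1, -2]].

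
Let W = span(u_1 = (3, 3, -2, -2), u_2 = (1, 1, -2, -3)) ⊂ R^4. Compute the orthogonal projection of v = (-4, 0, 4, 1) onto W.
proj_W(v) = (-154/67, -154/67, 128/67, 147/67)

Set up U = [u_1 | ... | u_2] ∈ R^(4×2). The projector onto W = col(U) is P = U (U^T U)^(-1) U^T.
Compute U^T U =
  [26, 16]
  [16, 15],
and U^T v = (-22, -15).
Solve U^T U · c = U^T v for the coefficients: c = (-45/67, -19/67). The projection is proj_W(v) = U c.
Check: (v - proj_W(v)) · u_1 = 0  (should be 0).
Check: (v - proj_W(v)) · u_2 = 0  (should be 0).
Result: proj_W(v) = (-154/67, -154/67, 128/67, 147/67).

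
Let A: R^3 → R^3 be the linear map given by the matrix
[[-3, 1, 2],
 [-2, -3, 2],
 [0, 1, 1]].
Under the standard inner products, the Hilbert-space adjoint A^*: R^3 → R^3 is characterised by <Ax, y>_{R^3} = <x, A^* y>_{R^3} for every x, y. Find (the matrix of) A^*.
A^* = A^T =
[[-3, -2, 0],
 [1, -3, 1],
 [2, 2, 1]]

For real matrices with standard dot products, the defining identity <Ax, y> = <x, A^* y> gives (Ax)^T y = x^T (A^*) y, i.e. x^T A^T y = x^T (A^*) y. Since this holds for all x, y, we must have A^* = A^T. Therefore
A^* =
[[-3, -2, 0],
 [1, -3, 1],
 [2, 2, 1]].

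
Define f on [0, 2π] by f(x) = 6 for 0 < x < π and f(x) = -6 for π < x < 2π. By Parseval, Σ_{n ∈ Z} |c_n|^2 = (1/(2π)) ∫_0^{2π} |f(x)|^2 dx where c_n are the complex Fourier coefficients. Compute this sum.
Σ |c_n|^2 = 36

Parseval equates the L^2 energy of f (normalised by 1/(2π)) with the ℓ^2 sum of its Fourier coefficients: (1/(2π)) ∫_0^{2π} |f|^2 = Σ |c_n|^2.
Compute the left side: (1/(2π)) [∫_0^π 6^2 dx + ∫_π^{2π} (-6)^2 dx] = (1/(2π)) · (36π + 36π) = (36 + 36)/2 = 36.
So Σ_{n ∈ Z} |c_n|^2 = 36.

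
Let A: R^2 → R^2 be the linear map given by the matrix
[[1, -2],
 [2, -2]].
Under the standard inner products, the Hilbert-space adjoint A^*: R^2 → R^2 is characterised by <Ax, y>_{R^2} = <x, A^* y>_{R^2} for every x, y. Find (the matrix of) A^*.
A^* = A^T =
[[1, 2],
 [-2, -2]]

For real matrices with standard dot products, the defining identity <Ax, y> = <x, A^* y> gives (Ax)^T y = x^T (A^*) y, i.e. x^T A^T y = x^T (A^*) y. Since this holds for all x, y, we must have A^* = A^T. Therefore
A^* =
[[1, 2],
 [-2, -2]].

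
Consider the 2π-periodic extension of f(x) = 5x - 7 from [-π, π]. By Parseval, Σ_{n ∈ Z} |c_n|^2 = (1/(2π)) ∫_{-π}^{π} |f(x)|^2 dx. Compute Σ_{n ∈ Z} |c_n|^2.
Σ |c_n|^2 = 25π^2/3 + 49

Expand and integrate term by term over [-π, π]:
  ∫ (5x)^2 dx = 25·(2π^3/3); ∫ 2·5·(-7)·x dx = 0 (odd integrand); ∫ (-7)^2 dx = 49·2π.
So (1/(2π)) ∫_{-π}^{π} (5x - 7)^2 dx = 25π^2/3 + 49 = 25π^2/3 + 49.
Parseval ⇒ Σ |c_n|^2 = 25π^2/3 + 49.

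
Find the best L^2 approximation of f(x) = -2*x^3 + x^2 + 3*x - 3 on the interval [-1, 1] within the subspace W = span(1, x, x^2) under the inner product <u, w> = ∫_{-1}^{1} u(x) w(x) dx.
g(x) = x^2 + 9*x/5 - 3

The best approximation g ∈ W is the orthogonal projection of f onto W. Writing g = a_0 + a_1 x + a_2 x^2, the coefficients solve the normal equations G · a = b where
  G_{ij} = <φ_i, φ_j> and b_i = <f, φ_i>, with φ_0 = 1, φ_1 = x, φ_2 = x^2.
G =
  [2, 0, 2/3]
  [0, 2/3, 0]
  [2/3, 0, 2/5],
b = (-16/3, 6/5, -8/5).
Solving gives a_0 = -3, a_1 = 9/5, a_2 = 1, so
  g(x) = x^2 + 9*x/5 - 3.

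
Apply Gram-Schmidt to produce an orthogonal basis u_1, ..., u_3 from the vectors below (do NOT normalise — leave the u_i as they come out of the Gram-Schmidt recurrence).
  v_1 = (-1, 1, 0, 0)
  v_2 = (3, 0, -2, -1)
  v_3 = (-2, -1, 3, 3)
Orthogonal basis:
  u_1 = (-1, 1, 0, 0)
  u_2 = (3/2, 3/2, -2, -1)
  u_3 = (12/19, 12/19, 3/19, 30/19)

Apply the Gram-Schmidt recurrence
  u_1 = v_1
  u_i = v_i − Σ_{j<i} ((v_i · u_j) / (u_j · u_j)) · u_j.

Step by step this gives:
  u_1 = (-1, 1, 0, 0)
  u_2 = (3/2, 3/2, -2, -1)
  u_3 = (12/19, 12/19, 3/19, 30/19)

Orthogonality check:
  u_2 · u_1 = 0 (should be 0)
  u_3 · u_1 = 0 (should be 0)
  u_3 · u_2 = 0 (should be 0)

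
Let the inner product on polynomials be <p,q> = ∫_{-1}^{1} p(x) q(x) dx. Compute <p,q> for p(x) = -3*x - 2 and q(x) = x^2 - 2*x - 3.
<p,q> = 44/3

Expand the product: p(x)·q(x) = -3*x^3 + 4*x^2 + 13*x + 6.
∫_{-1}^{1} of each monomial x^k gives [2/(k+1) if k even, 0 if k odd]. Integrating term-by-term (or equivalently evaluating the antiderivative F(x) = -3*x^4/4 + 4*x^3/3 + 13*x^2/2 + 6*x at the endpoints):
  F(1) − F(−1) = 157/12 − (-19/12) = 44/3.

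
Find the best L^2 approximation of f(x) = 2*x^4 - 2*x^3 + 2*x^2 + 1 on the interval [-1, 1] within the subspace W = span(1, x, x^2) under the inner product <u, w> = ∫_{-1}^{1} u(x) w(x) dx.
g(x) = 26*x^2/7 - 6*x/5 + 29/35

The best approximation g ∈ W is the orthogonal projection of f onto W. Writing g = a_0 + a_1 x + a_2 x^2, the coefficients solve the normal equations G · a = b where
  G_{ij} = <φ_i, φ_j> and b_i = <f, φ_i>, with φ_0 = 1, φ_1 = x, φ_2 = x^2.
G =
  [2, 0, 2/3]
  [0, 2/3, 0]
  [2/3, 0, 2/5],
b = (62/15, -4/5, 214/105).
Solving gives a_0 = 29/35, a_1 = -6/5, a_2 = 26/7, so
  g(x) = 26*x^2/7 - 6*x/5 + 29/35.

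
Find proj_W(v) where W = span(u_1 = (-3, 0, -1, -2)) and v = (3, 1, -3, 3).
proj_W(v) = (18/7, 0, 6/7, 12/7)

Set up U = [u_1 | ... | u_1] ∈ R^(4×1). The projector onto W = col(U) is P = U (U^T U)^(-1) U^T.
Compute U^T U =
  [14],
and U^T v = (-12).
Solve U^T U · c = U^T v for the coefficients: c = (-6/7). The projection is proj_W(v) = U c.
Check: (v - proj_W(v)) · u_1 = 0  (should be 0).
Result: proj_W(v) = (18/7, 0, 6/7, 12/7).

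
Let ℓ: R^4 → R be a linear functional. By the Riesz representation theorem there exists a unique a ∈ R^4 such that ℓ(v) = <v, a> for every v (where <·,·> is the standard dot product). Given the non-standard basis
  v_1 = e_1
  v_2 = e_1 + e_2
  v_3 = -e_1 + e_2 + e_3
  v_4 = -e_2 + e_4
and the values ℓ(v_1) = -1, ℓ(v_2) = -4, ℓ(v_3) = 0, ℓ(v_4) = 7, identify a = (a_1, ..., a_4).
a = (-1, -3, 2, 4)

Write a = (a_1, ..., a_4) in the standard basis. For each basis vector v_i, ℓ(v_i) = <v_i, a> is a linear equation in the a_j's. Collect the n equations into a matrix system V a = ℓ, where row i of V is v_i (expressed in the standard basis). Since V is invertible (lower-triangular with 1s on the diagonal, up to permutation), solve by back-substitution:
  V =
[[1, 0, 0, 0],
 [1, 1, 0, 0],
 [-1, 1, 1, 0],
 [0, -1, 0, 1]]
  V a = (-1, -4, 0, 7)
Solving gives a = (-1, -3, 2, 4).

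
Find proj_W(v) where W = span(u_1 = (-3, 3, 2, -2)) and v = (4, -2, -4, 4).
proj_W(v) = (51/13, -51/13, -34/13, 34/13)

Set up U = [u_1 | ... | u_1] ∈ R^(4×1). The projector onto W = col(U) is P = U (U^T U)^(-1) U^T.
Compute U^T U =
  [26],
and U^T v = (-34).
Solve U^T U · c = U^T v for the coefficients: c = (-17/13). The projection is proj_W(v) = U c.
Check: (v - proj_W(v)) · u_1 = 0  (should be 0).
Result: proj_W(v) = (51/13, -51/13, -34/13, 34/13).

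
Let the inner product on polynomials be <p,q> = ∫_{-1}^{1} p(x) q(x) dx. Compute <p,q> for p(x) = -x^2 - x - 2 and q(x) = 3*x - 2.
<p,q> = 22/3

Expand the product: p(x)·q(x) = -3*x^3 - x^2 - 4*x + 4.
∫_{-1}^{1} of each monomial x^k gives [2/(k+1) if k even, 0 if k odd]. Integrating term-by-term (or equivalently evaluating the antiderivative F(x) = -3*x^4/4 - x^3/3 - 2*x^2 + 4*x at the endpoints):
  F(1) − F(−1) = 11/12 − (-77/12) = 22/3.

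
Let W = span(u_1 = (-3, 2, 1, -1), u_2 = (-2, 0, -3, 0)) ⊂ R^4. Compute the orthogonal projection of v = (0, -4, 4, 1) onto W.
proj_W(v) = (139/62, -29/93, 233/93, 29/186)

Set up U = [u_1 | ... | u_2] ∈ R^(4×2). The projector onto W = col(U) is P = U (U^T U)^(-1) U^T.
Compute U^T U =
  [15, 3]
  [3, 13],
and U^T v = (-5, -12).
Solve U^T U · c = U^T v for the coefficients: c = (-29/186, -55/62). The projection is proj_W(v) = U c.
Check: (v - proj_W(v)) · u_1 = 0  (should be 0).
Check: (v - proj_W(v)) · u_2 = 0  (should be 0).
Result: proj_W(v) = (139/62, -29/93, 233/93, 29/186).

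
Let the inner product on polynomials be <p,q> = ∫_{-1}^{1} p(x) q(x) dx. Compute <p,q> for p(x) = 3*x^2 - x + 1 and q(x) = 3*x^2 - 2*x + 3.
<p,q> = 284/15

Expand the product: p(x)·q(x) = 9*x^4 - 9*x^3 + 14*x^2 - 5*x + 3.
∫_{-1}^{1} of each monomial x^k gives [2/(k+1) if k even, 0 if k odd]. Integrating term-by-term (or equivalently evaluating the antiderivative F(x) = 9*x^5/5 - 9*x^4/4 + 14*x^3/3 - 5*x^2/2 + 3*x at the endpoints):
  F(1) − F(−1) = 283/60 − (-853/60) = 284/15.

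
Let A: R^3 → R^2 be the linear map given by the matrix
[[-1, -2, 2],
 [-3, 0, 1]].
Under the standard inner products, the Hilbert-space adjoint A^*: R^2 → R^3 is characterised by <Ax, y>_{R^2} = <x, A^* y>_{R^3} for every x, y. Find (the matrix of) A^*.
A^* = A^T =
[[-1, -3],
 [-2, 0],
 [2, 1]]

For real matrices with standard dot products, the defining identity <Ax, y> = <x, A^* y> gives (Ax)^T y = x^T (A^*) y, i.e. x^T A^T y = x^T (A^*) y. Since this holds for all x, y, we must have A^* = A^T. Therefore
A^* =
[[-1, -3],
 [-2, 0],
 [2, 1]].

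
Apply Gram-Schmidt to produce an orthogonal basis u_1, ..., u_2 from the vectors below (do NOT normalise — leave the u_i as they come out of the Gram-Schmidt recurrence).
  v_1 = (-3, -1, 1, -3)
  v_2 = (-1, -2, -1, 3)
Orthogonal basis:
  u_1 = (-3, -1, 1, -3)
  u_2 = (-7/4, -9/4, -3/4, 9/4)

Apply the Gram-Schmidt recurrence
  u_1 = v_1
  u_i = v_i − Σ_{j<i} ((v_i · u_j) / (u_j · u_j)) · u_j.

Step by step this gives:
  u_1 = (-3, -1, 1, -3)
  u_2 = (-7/4, -9/4, -3/4, 9/4)

Orthogonality check:
  u_2 · u_1 = 0 (should be 0)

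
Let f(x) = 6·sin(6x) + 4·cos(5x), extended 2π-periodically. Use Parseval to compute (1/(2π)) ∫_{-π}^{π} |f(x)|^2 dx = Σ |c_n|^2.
Σ |c_n|^2 = 26

Expand |f|^2 and use orthogonality of {sin(nx), cos(mx)} on [-π, π]:
  ∫_{-π}^{π} sin(nx)^2 dx = π, ∫ cos(mx)^2 dx = π, and cross terms integrate to 0.
So ∫_{-π}^{π} f(x)^2 dx = 6^2 · π + 4^2 · π = (36 + 16)π.
Divide by 2π: (36 + 16)/2 = 26.
By Parseval, this equals Σ |c_n|^2.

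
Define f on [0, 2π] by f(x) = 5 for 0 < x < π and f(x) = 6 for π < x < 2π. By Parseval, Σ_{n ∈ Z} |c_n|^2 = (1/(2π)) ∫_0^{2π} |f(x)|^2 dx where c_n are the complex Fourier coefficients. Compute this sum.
Σ |c_n|^2 = 61/2

Parseval equates the L^2 energy of f (normalised by 1/(2π)) with the ℓ^2 sum of its Fourier coefficients: (1/(2π)) ∫_0^{2π} |f|^2 = Σ |c_n|^2.
Compute the left side: (1/(2π)) [∫_0^π 5^2 dx + ∫_π^{2π} 6^2 dx] = (1/(2π)) · (25π + 36π) = (25 + 36)/2 = 61/2.
So Σ_{n ∈ Z} |c_n|^2 = 61/2.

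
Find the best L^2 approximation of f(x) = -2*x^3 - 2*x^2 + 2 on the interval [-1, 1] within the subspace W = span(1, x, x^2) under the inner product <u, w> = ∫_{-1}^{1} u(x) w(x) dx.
g(x) = -2*x^2 - 6*x/5 + 2

The best approximation g ∈ W is the orthogonal projection of f onto W. Writing g = a_0 + a_1 x + a_2 x^2, the coefficients solve the normal equations G · a = b where
  G_{ij} = <φ_i, φ_j> and b_i = <f, φ_i>, with φ_0 = 1, φ_1 = x, φ_2 = x^2.
G =
  [2, 0, 2/3]
  [0, 2/3, 0]
  [2/3, 0, 2/5],
b = (8/3, -4/5, 8/15).
Solving gives a_0 = 2, a_1 = -6/5, a_2 = -2, so
  g(x) = -2*x^2 - 6*x/5 + 2.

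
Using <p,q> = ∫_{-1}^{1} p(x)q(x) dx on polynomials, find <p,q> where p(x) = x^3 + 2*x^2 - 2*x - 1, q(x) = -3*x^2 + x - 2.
<p,q> = 0

Expand the product: p(x)·q(x) = -3*x^5 - 5*x^4 + 6*x^3 - 3*x^2 + 3*x + 2.
∫_{-1}^{1} of each monomial x^k gives [2/(k+1) if k even, 0 if k odd]. Integrating term-by-term (or equivalently evaluating the antiderivative F(x) = -x^6/2 - x^5 + 3*x^4/2 - x^3 + 3*x^2/2 + 2*x at the endpoints):
  F(1) − F(−1) = 5/2 − (5/2) = 0.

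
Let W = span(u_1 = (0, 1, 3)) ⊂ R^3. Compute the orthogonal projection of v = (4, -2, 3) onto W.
proj_W(v) = (0, 7/10, 21/10)

Set up U = [u_1 | ... | u_1] ∈ R^(3×1). The projector onto W = col(U) is P = U (U^T U)^(-1) U^T.
Compute U^T U =
  [10],
and U^T v = (7).
Solve U^T U · c = U^T v for the coefficients: c = (7/10). The projection is proj_W(v) = U c.
Check: (v - proj_W(v)) · u_1 = 0  (should be 0).
Result: proj_W(v) = (0, 7/10, 21/10).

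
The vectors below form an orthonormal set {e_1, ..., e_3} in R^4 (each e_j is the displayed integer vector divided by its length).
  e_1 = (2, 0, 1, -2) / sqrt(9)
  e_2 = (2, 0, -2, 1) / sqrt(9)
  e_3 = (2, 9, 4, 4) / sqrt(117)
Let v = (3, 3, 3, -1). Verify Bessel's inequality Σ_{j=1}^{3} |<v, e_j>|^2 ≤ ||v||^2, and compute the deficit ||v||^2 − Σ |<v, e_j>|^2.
Σ |<v, e_j>|^2 = 363/13; ||v||^2 = 28; deficit = 1/13

Write each e_j = u_j / sqrt(<u_j, u_j>) where u_j is the displayed integer vector. Then <v, e_j> = <v, u_j> / sqrt(<u_j, u_j>), so |<v, e_j>|^2 = <v, u_j>^2 / <u_j, u_j>.
Coefficients: <v, e_1> = 11/sqrt(9), <v, e_2> = -1/sqrt(9), <v, e_3> = 41/sqrt(117).
Square and sum: Σ |<v, e_j>|^2 = 363/13.
Compute ||v||^2 = v·v = 28.
Deficit = 28 − 363/13 = 1/13 ≥ 0, confirming Bessel's inequality. (The deficit equals ||v − Σ <v,e_j> e_j||^2, the squared distance from v to span{e_j}.)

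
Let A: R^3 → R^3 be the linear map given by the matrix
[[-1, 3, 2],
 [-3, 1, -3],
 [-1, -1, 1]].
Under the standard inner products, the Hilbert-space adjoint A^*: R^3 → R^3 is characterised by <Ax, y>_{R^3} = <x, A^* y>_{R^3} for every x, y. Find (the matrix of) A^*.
A^* = A^T =
[[-1, -3, -1],
 [3, 1, -1],
 [2, -3, 1]]

For real matrices with standard dot products, the defining identity <Ax, y> = <x, A^* y> gives (Ax)^T y = x^T (A^*) y, i.e. x^T A^T y = x^T (A^*) y. Since this holds for all x, y, we must have A^* = A^T. Therefore
A^* =
[[-1, -3, -1],
 [3, 1, -1],
 [2, -3, 1]].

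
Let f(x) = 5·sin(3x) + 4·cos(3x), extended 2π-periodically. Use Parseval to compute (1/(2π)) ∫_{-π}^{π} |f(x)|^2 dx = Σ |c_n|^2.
Σ |c_n|^2 = 41/2

Expand |f|^2 and use orthogonality of {sin(nx), cos(mx)} on [-π, π]:
  ∫_{-π}^{π} sin(nx)^2 dx = π, ∫ cos(mx)^2 dx = π, and cross terms integrate to 0.
So ∫_{-π}^{π} f(x)^2 dx = 5^2 · π + 4^2 · π = (25 + 16)π.
Divide by 2π: (25 + 16)/2 = 41/2.
By Parseval, this equals Σ |c_n|^2.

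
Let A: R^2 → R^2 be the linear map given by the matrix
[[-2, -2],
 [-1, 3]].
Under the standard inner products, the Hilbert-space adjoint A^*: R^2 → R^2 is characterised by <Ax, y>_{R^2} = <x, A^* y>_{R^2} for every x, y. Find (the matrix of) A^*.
A^* = A^T =
[[-2, -1],
 [-2, 3]]

For real matrices with standard dot products, the defining identity <Ax, y> = <x, A^* y> gives (Ax)^T y = x^T (A^*) y, i.e. x^T A^T y = x^T (A^*) y. Since this holds for all x, y, we must have A^* = A^T. Therefore
A^* =
[[-2, -1],
 [-2, 3]].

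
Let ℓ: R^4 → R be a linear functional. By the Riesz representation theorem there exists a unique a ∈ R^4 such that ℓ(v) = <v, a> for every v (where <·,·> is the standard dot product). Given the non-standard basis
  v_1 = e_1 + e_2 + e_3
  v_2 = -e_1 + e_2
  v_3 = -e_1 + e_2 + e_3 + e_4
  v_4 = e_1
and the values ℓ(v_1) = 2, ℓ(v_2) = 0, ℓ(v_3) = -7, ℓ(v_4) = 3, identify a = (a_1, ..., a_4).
a = (3, 3, -4, -3)

Write a = (a_1, ..., a_4) in the standard basis. For each basis vector v_i, ℓ(v_i) = <v_i, a> is a linear equation in the a_j's. Collect the n equations into a matrix system V a = ℓ, where row i of V is v_i (expressed in the standard basis). Since V is invertible (lower-triangular with 1s on the diagonal, up to permutation), solve by back-substitution:
  V =
[[1, 1, 1, 0],
 [-1, 1, 0, 0],
 [-1, 1, 1, 1],
 [1, 0, 0, 0]]
  V a = (2, 0, -7, 3)
Solving gives a = (3, 3, -4, -3).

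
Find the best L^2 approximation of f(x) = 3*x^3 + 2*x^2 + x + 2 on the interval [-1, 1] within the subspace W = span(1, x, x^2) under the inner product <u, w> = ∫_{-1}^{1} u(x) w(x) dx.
g(x) = 2*x^2 + 14*x/5 + 2

The best approximation g ∈ W is the orthogonal projection of f onto W. Writing g = a_0 + a_1 x + a_2 x^2, the coefficients solve the normal equations G · a = b where
  G_{ij} = <φ_i, φ_j> and b_i = <f, φ_i>, with φ_0 = 1, φ_1 = x, φ_2 = x^2.
G =
  [2, 0, 2/3]
  [0, 2/3, 0]
  [2/3, 0, 2/5],
b = (16/3, 28/15, 32/15).
Solving gives a_0 = 2, a_1 = 14/5, a_2 = 2, so
  g(x) = 2*x^2 + 14*x/5 + 2.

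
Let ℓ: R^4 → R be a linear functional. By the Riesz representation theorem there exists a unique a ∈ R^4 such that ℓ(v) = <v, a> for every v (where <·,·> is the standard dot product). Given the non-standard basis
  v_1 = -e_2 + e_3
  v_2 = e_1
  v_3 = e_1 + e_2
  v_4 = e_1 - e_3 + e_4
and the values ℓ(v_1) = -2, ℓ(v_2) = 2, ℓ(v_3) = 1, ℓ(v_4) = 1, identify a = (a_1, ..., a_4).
a = (2, -1, -3, -4)

Write a = (a_1, ..., a_4) in the standard basis. For each basis vector v_i, ℓ(v_i) = <v_i, a> is a linear equation in the a_j's. Collect the n equations into a matrix system V a = ℓ, where row i of V is v_i (expressed in the standard basis). Since V is invertible (lower-triangular with 1s on the diagonal, up to permutation), solve by back-substitution:
  V =
[[0, -1, 1, 0],
 [1, 0, 0, 0],
 [1, 1, 0, 0],
 [1, 0, -1, 1]]
  V a = (-2, 2, 1, 1)
Solving gives a = (2, -1, -3, -4).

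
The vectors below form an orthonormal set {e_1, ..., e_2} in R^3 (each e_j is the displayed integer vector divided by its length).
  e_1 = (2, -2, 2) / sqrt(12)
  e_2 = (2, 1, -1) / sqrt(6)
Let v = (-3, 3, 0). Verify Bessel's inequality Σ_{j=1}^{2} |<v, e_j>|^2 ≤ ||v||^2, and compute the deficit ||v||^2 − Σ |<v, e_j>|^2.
Σ |<v, e_j>|^2 = 27/2; ||v||^2 = 18; deficit = 9/2

Write each e_j = u_j / sqrt(<u_j, u_j>) where u_j is the displayed integer vector. Then <v, e_j> = <v, u_j> / sqrt(<u_j, u_j>), so |<v, e_j>|^2 = <v, u_j>^2 / <u_j, u_j>.
Coefficients: <v, e_1> = -12/sqrt(12), <v, e_2> = -3/sqrt(6).
Square and sum: Σ |<v, e_j>|^2 = 27/2.
Compute ||v||^2 = v·v = 18.
Deficit = 18 − 27/2 = 9/2 ≥ 0, confirming Bessel's inequality. (The deficit equals ||v − Σ <v,e_j> e_j||^2, the squared distance from v to span{e_j}.)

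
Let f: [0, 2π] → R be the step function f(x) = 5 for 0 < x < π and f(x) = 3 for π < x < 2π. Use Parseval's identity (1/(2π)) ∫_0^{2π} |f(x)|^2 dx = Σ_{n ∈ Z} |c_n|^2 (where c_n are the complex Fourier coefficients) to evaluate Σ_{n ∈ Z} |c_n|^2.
Σ |c_n|^2 = 17

Parseval equates the L^2 energy of f (normalised by 1/(2π)) with the ℓ^2 sum of its Fourier coefficients: (1/(2π)) ∫_0^{2π} |f|^2 = Σ |c_n|^2.
Compute the left side: (1/(2π)) [∫_0^π 5^2 dx + ∫_π^{2π} 3^2 dx] = (1/(2π)) · (25π + 9π) = (25 + 9)/2 = 17.
So Σ_{n ∈ Z} |c_n|^2 = 17.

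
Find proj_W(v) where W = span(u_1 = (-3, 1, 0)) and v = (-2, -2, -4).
proj_W(v) = (-6/5, 2/5, 0)

Set up U = [u_1 | ... | u_1] ∈ R^(3×1). The projector onto W = col(U) is P = U (U^T U)^(-1) U^T.
Compute U^T U =
  [10],
and U^T v = (4).
Solve U^T U · c = U^T v for the coefficients: c = (2/5). The projection is proj_W(v) = U c.
Check: (v - proj_W(v)) · u_1 = 0  (should be 0).
Result: proj_W(v) = (-6/5, 2/5, 0).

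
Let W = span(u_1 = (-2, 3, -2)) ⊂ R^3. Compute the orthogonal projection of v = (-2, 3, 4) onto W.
proj_W(v) = (-10/17, 15/17, -10/17)

Set up U = [u_1 | ... | u_1] ∈ R^(3×1). The projector onto W = col(U) is P = U (U^T U)^(-1) U^T.
Compute U^T U =
  [17],
and U^T v = (5).
Solve U^T U · c = U^T v for the coefficients: c = (5/17). The projection is proj_W(v) = U c.
Check: (v - proj_W(v)) · u_1 = 0  (should be 0).
Result: proj_W(v) = (-10/17, 15/17, -10/17).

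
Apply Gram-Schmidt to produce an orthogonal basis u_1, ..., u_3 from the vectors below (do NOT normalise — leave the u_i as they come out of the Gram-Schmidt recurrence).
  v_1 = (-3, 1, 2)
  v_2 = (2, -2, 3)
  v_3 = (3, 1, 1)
Orthogonal basis:
  u_1 = (-3, 1, 2)
  u_2 = (11/7, -13/7, 23/7)
  u_3 = (133/117, 19/9, 76/117)

Apply the Gram-Schmidt recurrence
  u_1 = v_1
  u_i = v_i − Σ_{j<i} ((v_i · u_j) / (u_j · u_j)) · u_j.

Step by step this gives:
  u_1 = (-3, 1, 2)
  u_2 = (11/7, -13/7, 23/7)
  u_3 = (133/117, 19/9, 76/117)

Orthogonality check:
  u_2 · u_1 = 0 (should be 0)
  u_3 · u_1 = 0 (should be 0)
  u_3 · u_2 = 0 (should be 0)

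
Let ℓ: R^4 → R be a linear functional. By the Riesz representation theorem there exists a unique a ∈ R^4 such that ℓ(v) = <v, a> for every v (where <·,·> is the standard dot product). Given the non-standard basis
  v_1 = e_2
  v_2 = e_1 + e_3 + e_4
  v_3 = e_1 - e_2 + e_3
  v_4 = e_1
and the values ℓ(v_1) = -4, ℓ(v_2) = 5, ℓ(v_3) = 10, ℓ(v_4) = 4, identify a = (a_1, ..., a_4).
a = (4, -4, 2, -1)

Write a = (a_1, ..., a_4) in the standard basis. For each basis vector v_i, ℓ(v_i) = <v_i, a> is a linear equation in the a_j's. Collect the n equations into a matrix system V a = ℓ, where row i of V is v_i (expressed in the standard basis). Since V is invertible (lower-triangular with 1s on the diagonal, up to permutation), solve by back-substitution:
  V =
[[0, 1, 0, 0],
 [1, 0, 1, 1],
 [1, -1, 1, 0],
 [1, 0, 0, 0]]
  V a = (-4, 5, 10, 4)
Solving gives a = (4, -4, 2, -1).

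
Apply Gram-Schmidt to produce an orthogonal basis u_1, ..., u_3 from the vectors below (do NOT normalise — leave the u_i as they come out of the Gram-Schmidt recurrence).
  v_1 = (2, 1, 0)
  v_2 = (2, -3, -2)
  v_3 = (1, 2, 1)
Orthogonal basis:
  u_1 = (2, 1, 0)
  u_2 = (8/5, -16/5, -2)
  u_3 = (1/21, -2/21, 4/21)

Apply the Gram-Schmidt recurrence
  u_1 = v_1
  u_i = v_i − Σ_{j<i} ((v_i · u_j) / (u_j · u_j)) · u_j.

Step by step this gives:
  u_1 = (2, 1, 0)
  u_2 = (8/5, -16/5, -2)
  u_3 = (1/21, -2/21, 4/21)

Orthogonality check:
  u_2 · u_1 = 0 (should be 0)
  u_3 · u_1 = 0 (should be 0)
  u_3 · u_2 = 0 (should be 0)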